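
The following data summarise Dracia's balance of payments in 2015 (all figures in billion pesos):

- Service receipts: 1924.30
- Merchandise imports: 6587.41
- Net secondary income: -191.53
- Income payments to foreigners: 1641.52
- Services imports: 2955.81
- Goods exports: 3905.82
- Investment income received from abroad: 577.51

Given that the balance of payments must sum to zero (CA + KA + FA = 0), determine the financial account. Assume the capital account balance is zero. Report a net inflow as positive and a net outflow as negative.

4968.64

Goods balance = 3905.82 - 6587.41 = -2681.59
Services balance = 1924.30 - 2955.81 = -1031.51
Trade balance (goods + services) = -2681.59 + (-1031.51) = -3713.10
Net primary income = 577.51 - 1641.52 = -1064.01
Net secondary income = -191.53
Current account = -3713.10 + (-1064.01) + (-191.53) = -4968.64
Financial account = -(-4968.64) = 4968.64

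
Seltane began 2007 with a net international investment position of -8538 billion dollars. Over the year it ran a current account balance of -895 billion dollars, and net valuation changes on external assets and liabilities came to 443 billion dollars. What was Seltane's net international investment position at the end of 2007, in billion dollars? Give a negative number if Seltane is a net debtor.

Change in NIIP = current account + net valuation change = -895 + 443 = -452
End-of-year NIIP = -8538 + (-452) = -8990

-8990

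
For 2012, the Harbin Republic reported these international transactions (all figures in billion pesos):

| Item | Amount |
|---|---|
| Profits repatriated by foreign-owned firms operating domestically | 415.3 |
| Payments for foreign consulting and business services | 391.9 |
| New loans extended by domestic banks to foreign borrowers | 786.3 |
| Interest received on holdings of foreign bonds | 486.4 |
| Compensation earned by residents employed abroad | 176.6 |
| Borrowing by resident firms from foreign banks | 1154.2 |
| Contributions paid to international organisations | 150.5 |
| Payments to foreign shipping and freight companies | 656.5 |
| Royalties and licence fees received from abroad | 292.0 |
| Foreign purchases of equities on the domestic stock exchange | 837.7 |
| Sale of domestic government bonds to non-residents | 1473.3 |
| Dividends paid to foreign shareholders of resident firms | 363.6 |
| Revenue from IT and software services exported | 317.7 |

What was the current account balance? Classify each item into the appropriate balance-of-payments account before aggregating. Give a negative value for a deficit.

Services: -656.5 - 391.9 + 292.0 + 317.7 = -438.7
Primary income: -363.6 - 415.3 + 486.4 + 176.6 = -115.9
Secondary income: -150.5
Current account = (-438.7) + (-115.9) + (-150.5) = -705.1
(Excluded from the current account — financial account: new loans extended by domestic banks to foreign borrowers 786.3, borrowing by resident firms from foreign banks 1154.2, foreign purchases of equities on the domestic stock exchange 837.7, sale of domestic government bonds to non-residents 1473.3.)

-705.1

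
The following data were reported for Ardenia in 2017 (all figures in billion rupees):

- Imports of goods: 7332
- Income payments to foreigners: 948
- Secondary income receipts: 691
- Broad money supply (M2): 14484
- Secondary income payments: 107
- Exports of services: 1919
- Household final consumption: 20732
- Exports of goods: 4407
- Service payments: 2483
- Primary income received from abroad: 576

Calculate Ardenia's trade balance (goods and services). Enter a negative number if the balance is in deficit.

Goods balance = 4407 - 7332 = -2925
Services balance = 1919 - 2483 = -564
Trade balance (goods + services) = -2925 + (-564) = -3489

-3489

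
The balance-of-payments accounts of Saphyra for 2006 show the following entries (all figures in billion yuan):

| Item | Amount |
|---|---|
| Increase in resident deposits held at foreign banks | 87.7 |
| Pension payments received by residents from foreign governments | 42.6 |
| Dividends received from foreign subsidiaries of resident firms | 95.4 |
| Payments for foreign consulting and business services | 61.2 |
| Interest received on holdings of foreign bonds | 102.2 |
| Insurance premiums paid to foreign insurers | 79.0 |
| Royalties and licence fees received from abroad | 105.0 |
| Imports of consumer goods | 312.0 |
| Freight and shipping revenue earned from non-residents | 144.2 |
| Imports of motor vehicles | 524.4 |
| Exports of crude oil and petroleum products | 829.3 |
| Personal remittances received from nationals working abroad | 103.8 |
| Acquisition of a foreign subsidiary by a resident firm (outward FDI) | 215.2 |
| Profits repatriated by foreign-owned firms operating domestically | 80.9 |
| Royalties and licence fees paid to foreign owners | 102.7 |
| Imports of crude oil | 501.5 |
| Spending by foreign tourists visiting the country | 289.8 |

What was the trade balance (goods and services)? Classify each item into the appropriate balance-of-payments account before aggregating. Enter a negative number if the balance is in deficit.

Goods: -312.0 - 524.4 - 501.5 + 829.3 = -508.6
Services: -102.7 - 61.2 + 289.8 + 144.2 - 79.0 + 105.0 = 296.1
Trade balance = -508.6 + 296.1 = -212.5
(Excluded from the trade balance — financial account: increase in resident deposits held at foreign banks 87.7, acquisition of a foreign subsidiary by a resident firm (outward FDI) 215.2; secondary income: pension payments received by residents from foreign governments 42.6, personal remittances received from nationals working abroad 103.8; primary income: dividends received from foreign subsidiaries of resident firms 95.4, interest received on holdings of foreign bonds 102.2, profits repatriated by foreign-owned firms operating domestically 80.9.)

-212.5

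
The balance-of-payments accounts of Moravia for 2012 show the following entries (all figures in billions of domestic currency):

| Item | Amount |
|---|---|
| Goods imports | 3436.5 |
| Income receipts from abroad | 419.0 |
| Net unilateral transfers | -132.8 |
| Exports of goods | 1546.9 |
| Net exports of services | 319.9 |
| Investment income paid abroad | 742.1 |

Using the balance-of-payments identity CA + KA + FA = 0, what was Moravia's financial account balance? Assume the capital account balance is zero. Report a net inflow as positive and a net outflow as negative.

Goods balance = 1546.9 - 3436.5 = -1889.6
Services balance = 319.9
Trade balance (goods + services) = -1889.6 + 319.9 = -1569.7
Net primary income = 419.0 - 742.1 = -323.1
Net secondary income = -132.8
Current account = -1569.7 + (-323.1) + (-132.8) = -2025.6
Financial account = -(-2025.6) = 2025.6

2025.6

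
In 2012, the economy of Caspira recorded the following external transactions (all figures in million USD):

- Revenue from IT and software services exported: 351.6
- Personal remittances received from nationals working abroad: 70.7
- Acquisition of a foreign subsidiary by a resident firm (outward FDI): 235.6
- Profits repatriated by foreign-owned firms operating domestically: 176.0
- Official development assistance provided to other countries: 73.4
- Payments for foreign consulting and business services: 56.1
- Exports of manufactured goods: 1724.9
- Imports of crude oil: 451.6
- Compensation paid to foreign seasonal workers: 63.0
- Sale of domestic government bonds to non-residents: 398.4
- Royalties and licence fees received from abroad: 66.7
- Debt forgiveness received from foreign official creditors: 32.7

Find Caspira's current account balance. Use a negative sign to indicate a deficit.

1393.8

Goods: 1724.9 - 451.6 = 1273.3
Services: 66.7 + 351.6 - 56.1 = 362.2
Primary income: -176.0 - 63.0 = -239.0
Secondary income: -73.4 + 70.7 = -2.7
Current account = 1273.3 + 362.2 + (-239.0) + (-2.7) = 1393.8
(Excluded from the current account — financial account: acquisition of a foreign subsidiary by a resident firm (outward FDI) 235.6, sale of domestic government bonds to non-residents 398.4; capital account: debt forgiveness received from foreign official creditors 32.7.)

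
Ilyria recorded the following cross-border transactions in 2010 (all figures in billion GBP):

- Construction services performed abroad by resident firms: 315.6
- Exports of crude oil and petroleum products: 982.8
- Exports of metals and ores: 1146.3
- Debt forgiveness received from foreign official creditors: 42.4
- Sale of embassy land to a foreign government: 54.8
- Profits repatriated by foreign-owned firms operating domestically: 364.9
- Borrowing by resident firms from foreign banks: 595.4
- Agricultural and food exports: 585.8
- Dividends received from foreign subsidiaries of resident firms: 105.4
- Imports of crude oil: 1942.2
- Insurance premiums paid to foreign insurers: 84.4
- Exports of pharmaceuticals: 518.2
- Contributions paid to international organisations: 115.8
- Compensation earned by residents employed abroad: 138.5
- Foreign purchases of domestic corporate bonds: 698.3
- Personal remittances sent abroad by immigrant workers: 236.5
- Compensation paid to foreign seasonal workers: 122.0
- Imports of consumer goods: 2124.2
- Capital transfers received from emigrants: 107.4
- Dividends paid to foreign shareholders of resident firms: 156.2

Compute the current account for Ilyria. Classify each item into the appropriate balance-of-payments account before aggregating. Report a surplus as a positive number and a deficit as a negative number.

-1353.6

Goods: -2124.2 + 518.2 + 585.8 + 982.8 + 1146.3 - 1942.2 = -833.3
Services: -84.4 + 315.6 = 231.2
Primary income: -156.2 - 122.0 + 138.5 - 364.9 + 105.4 = -399.2
Secondary income: -236.5 - 115.8 = -352.3
Current account = (-833.3) + 231.2 + (-399.2) + (-352.3) = -1353.6
(Excluded from the current account — capital account: debt forgiveness received from foreign official creditors 42.4, sale of embassy land to a foreign government 54.8, capital transfers received from emigrants 107.4; financial account: borrowing by resident firms from foreign banks 595.4, foreign purchases of domestic corporate bonds 698.3.)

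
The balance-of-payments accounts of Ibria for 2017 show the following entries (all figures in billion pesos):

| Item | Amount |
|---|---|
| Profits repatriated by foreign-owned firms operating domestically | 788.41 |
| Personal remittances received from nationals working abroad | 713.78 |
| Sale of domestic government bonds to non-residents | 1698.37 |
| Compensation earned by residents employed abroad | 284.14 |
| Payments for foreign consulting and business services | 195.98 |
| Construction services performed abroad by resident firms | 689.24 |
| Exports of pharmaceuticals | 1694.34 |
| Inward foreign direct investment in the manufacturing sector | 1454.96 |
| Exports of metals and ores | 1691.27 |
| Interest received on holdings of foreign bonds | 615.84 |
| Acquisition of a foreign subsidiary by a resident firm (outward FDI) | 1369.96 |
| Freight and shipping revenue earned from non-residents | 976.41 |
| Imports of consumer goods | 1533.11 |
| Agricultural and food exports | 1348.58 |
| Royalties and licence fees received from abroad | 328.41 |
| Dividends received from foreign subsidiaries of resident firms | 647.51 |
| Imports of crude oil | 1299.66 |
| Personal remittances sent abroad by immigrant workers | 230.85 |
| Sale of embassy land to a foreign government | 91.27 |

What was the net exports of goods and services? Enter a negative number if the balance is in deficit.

Goods: 1691.27 - 1533.11 - 1299.66 + 1348.58 + 1694.34 = 1901.42
Services: 976.41 - 195.98 + 328.41 + 689.24 = 1798.08
Trade balance = 1901.42 + 1798.08 = 3699.50
(Excluded from the trade balance — primary income: profits repatriated by foreign-owned firms operating domestically 788.41, compensation earned by residents employed abroad 284.14, interest received on holdings of foreign bonds 615.84, dividends received from foreign subsidiaries of resident firms 647.51; secondary income: personal remittances received from nationals working abroad 713.78, personal remittances sent abroad by immigrant workers 230.85; financial account: sale of domestic government bonds to non-residents 1698.37, inward foreign direct investment in the manufacturing sector 1454.96, acquisition of a foreign subsidiary by a resident firm (outward FDI) 1369.96; capital account: sale of embassy land to a foreign government 91.27.)

3699.50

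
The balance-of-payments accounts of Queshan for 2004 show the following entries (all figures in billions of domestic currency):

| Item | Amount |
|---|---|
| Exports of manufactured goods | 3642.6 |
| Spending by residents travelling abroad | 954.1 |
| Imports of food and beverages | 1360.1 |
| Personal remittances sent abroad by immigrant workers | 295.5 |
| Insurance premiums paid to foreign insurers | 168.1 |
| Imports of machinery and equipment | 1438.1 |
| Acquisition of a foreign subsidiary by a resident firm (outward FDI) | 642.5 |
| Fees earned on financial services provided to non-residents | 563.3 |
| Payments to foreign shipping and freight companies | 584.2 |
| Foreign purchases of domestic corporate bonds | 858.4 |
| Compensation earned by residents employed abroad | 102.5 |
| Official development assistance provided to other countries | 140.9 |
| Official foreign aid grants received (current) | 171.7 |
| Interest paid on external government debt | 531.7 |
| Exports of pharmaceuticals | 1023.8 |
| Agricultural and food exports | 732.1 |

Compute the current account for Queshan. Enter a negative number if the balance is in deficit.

Goods: -1438.1 + 1023.8 + 732.1 + 3642.6 - 1360.1 = 2600.3
Services: 563.3 - 168.1 - 584.2 - 954.1 = -1143.1
Primary income: 102.5 - 531.7 = -429.2
Secondary income: 171.7 - 295.5 - 140.9 = -264.7
Current account = 2600.3 + (-1143.1) + (-429.2) + (-264.7) = 763.3
(Excluded from the current account — financial account: acquisition of a foreign subsidiary by a resident firm (outward FDI) 642.5, foreign purchases of domestic corporate bonds 858.4.)

763.3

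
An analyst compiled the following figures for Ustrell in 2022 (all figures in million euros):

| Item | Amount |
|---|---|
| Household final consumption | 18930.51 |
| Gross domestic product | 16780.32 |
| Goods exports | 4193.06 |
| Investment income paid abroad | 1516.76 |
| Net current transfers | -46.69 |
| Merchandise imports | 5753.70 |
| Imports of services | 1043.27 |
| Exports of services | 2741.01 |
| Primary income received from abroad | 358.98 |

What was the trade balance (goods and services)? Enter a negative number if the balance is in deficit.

Goods balance = 4193.06 - 5753.70 = -1560.64
Services balance = 2741.01 - 1043.27 = 1697.74
Trade balance (goods + services) = -1560.64 + 1697.74 = 137.10

137.10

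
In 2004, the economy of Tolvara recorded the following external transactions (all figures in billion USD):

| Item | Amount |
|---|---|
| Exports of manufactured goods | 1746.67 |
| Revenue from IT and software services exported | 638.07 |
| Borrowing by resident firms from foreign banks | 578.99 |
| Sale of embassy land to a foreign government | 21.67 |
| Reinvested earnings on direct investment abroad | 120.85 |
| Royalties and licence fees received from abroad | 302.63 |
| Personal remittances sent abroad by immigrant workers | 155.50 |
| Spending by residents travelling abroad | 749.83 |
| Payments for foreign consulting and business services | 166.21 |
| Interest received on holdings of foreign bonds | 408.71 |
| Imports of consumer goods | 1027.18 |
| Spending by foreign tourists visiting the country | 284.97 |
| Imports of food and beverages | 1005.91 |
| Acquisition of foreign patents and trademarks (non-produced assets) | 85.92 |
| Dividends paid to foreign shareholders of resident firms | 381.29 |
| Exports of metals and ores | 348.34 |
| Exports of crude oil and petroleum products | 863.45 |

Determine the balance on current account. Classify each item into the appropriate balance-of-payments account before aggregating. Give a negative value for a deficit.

1227.77

Goods: 348.34 - 1005.91 - 1027.18 + 1746.67 + 863.45 = 925.37
Services: -749.83 + 284.97 - 166.21 + 638.07 + 302.63 = 309.63
Primary income: 120.85 + 408.71 - 381.29 = 148.27
Secondary income: -155.50
Current account = 925.37 + 309.63 + 148.27 + (-155.50) = 1227.77
(Excluded from the current account — financial account: borrowing by resident firms from foreign banks 578.99; capital account: sale of embassy land to a foreign government 21.67, acquisition of foreign patents and trademarks (non-produced assets) 85.92.)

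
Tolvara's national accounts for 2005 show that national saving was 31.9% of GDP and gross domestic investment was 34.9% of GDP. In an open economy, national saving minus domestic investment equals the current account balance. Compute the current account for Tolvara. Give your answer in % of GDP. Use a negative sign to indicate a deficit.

S - I = CA (net lending to the rest of the world).
CA = S - I = 31.9 - 34.9 = -3.0

-3.0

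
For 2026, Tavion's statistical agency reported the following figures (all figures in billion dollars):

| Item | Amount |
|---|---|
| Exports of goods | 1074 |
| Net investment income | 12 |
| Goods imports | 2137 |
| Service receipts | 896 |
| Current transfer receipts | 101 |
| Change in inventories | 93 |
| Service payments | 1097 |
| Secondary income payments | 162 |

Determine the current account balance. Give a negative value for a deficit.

-1313

Goods balance = 1074 - 2137 = -1063
Services balance = 896 - 1097 = -201
Trade balance (goods + services) = -1063 + (-201) = -1264
Net primary income = 12
Net secondary income = 101 - 162 = -61
Current account = -1264 + 12 + (-61) = -1313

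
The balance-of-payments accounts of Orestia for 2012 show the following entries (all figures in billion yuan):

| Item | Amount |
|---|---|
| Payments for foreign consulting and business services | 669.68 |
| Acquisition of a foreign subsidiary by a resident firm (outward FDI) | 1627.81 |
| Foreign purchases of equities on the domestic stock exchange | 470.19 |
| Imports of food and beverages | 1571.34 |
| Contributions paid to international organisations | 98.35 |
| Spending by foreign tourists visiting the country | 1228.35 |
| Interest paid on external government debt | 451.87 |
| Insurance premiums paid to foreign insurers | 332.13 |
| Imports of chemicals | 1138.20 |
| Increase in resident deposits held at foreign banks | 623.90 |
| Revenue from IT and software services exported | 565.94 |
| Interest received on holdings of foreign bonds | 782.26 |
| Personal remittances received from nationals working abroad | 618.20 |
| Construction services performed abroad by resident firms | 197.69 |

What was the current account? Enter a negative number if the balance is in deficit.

Goods: -1571.34 - 1138.20 = -2709.54
Services: 197.69 + 565.94 + 1228.35 - 669.68 - 332.13 = 990.17
Primary income: 782.26 - 451.87 = 330.39
Secondary income: 618.20 - 98.35 = 519.85
Current account = (-2709.54) + 990.17 + 330.39 + 519.85 = -869.13
(Excluded from the current account — financial account: acquisition of a foreign subsidiary by a resident firm (outward FDI) 1627.81, foreign purchases of equities on the domestic stock exchange 470.19, increase in resident deposits held at foreign banks 623.90.)

-869.13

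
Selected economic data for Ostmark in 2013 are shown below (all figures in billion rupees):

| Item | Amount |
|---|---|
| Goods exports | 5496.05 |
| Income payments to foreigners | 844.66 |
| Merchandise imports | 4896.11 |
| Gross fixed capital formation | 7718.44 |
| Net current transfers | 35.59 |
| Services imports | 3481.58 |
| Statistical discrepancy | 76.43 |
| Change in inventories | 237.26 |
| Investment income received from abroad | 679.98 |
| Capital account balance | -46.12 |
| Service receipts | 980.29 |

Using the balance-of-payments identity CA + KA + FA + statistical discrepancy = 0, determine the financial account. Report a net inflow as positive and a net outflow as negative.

Goods balance = 5496.05 - 4896.11 = 599.94
Services balance = 980.29 - 3481.58 = -2501.29
Trade balance (goods + services) = 599.94 + (-2501.29) = -1901.35
Net primary income = 679.98 - 844.66 = -164.68
Net secondary income = 35.59
Current account = -1901.35 + (-164.68) + 35.59 = -2030.44
Financial account = -(-2030.44 + (-46.12) + 76.43) = 2000.13

2000.13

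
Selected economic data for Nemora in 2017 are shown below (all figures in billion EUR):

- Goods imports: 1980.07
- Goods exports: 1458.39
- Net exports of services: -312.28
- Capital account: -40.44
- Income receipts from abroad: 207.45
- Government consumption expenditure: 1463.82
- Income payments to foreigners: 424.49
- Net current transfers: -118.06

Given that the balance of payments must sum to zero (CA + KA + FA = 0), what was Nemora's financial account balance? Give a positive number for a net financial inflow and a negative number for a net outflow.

1209.50

Goods balance = 1458.39 - 1980.07 = -521.68
Services balance = -312.28
Trade balance (goods + services) = -521.68 + (-312.28) = -833.96
Net primary income = 207.45 - 424.49 = -217.04
Net secondary income = -118.06
Current account = -833.96 + (-217.04) + (-118.06) = -1169.06
Financial account = -(-1169.06 + (-40.44)) = 1209.50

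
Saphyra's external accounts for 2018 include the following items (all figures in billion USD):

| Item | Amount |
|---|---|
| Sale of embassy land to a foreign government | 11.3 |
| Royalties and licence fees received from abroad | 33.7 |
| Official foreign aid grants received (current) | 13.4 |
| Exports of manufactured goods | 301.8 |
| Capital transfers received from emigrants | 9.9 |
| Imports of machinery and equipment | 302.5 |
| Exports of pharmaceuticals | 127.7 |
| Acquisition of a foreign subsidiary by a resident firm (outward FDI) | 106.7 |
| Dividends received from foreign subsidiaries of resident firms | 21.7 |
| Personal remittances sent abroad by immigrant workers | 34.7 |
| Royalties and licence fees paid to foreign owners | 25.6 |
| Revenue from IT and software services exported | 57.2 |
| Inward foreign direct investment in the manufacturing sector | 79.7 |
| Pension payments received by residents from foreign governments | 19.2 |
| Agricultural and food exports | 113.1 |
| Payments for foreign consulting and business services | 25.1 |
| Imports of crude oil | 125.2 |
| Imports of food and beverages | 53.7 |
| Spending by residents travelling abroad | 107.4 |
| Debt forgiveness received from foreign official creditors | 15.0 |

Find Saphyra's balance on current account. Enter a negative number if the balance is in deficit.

Goods: -302.5 - 125.2 + 127.7 + 301.8 + 113.1 - 53.7 = 61.2
Services: 57.2 - 25.6 + 33.7 - 107.4 - 25.1 = -67.2
Primary income: 21.7
Secondary income: 19.2 + 13.4 - 34.7 = -2.1
Current account = 61.2 + (-67.2) + 21.7 + (-2.1) = 13.6
(Excluded from the current account — capital account: sale of embassy land to a foreign government 11.3, capital transfers received from emigrants 9.9, debt forgiveness received from foreign official creditors 15.0; financial account: acquisition of a foreign subsidiary by a resident firm (outward FDI) 106.7, inward foreign direct investment in the manufacturing sector 79.7.)

13.6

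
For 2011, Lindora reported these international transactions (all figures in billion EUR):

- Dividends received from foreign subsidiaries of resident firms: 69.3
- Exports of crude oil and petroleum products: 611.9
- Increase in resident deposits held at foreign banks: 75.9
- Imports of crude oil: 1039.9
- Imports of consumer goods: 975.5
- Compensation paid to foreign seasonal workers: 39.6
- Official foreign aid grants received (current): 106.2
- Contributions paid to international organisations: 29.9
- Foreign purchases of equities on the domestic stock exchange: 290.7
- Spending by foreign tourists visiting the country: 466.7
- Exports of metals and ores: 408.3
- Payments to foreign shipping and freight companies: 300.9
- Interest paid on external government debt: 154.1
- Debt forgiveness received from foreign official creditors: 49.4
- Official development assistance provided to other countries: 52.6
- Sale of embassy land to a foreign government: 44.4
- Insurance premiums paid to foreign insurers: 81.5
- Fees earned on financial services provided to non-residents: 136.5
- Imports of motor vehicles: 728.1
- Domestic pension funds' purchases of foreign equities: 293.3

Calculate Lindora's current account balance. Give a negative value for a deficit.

-1603.2

Goods: -975.5 - 728.1 - 1039.9 + 611.9 + 408.3 = -1723.3
Services: 466.7 - 300.9 - 81.5 + 136.5 = 220.8
Primary income: -39.6 - 154.1 + 69.3 = -124.4
Secondary income: -52.6 - 29.9 + 106.2 = 23.7
Current account = (-1723.3) + 220.8 + (-124.4) + 23.7 = -1603.2
(Excluded from the current account — financial account: increase in resident deposits held at foreign banks 75.9, foreign purchases of equities on the domestic stock exchange 290.7, domestic pension funds' purchases of foreign equities 293.3; capital account: debt forgiveness received from foreign official creditors 49.4, sale of embassy land to a foreign government 44.4.)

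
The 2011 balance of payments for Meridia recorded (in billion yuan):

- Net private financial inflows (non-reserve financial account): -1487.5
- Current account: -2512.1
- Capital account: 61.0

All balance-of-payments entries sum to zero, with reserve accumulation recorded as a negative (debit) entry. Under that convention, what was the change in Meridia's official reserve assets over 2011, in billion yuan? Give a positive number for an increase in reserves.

-3938.6

Official reserve transactions balance = -((-2512.1) + 61.0 + (-1487.5)) = 3938.6
An accumulation of reserves is recorded as a debit (negative entry), so the change in the stock of reserves is the negative of that balance.
Change in official reserves = -(3938.6) = -3938.6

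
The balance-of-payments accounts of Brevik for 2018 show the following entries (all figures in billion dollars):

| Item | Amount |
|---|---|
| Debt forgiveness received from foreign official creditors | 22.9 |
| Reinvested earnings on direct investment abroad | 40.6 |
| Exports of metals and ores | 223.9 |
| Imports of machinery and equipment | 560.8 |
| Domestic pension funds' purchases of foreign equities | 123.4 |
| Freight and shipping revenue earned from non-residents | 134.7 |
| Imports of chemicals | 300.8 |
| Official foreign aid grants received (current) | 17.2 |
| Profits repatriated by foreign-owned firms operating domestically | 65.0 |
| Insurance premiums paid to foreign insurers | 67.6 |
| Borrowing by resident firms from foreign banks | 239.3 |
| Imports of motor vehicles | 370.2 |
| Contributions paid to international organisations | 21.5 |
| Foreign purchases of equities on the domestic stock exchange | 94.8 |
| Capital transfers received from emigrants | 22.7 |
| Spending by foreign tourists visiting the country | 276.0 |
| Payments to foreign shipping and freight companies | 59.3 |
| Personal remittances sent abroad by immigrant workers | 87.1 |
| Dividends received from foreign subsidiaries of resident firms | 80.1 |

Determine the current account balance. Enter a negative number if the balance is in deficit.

Goods: -300.8 - 560.8 + 223.9 - 370.2 = -1007.9
Services: 134.7 - 67.6 - 59.3 + 276.0 = 283.8
Primary income: 80.1 - 65.0 + 40.6 = 55.7
Secondary income: 17.2 - 87.1 - 21.5 = -91.4
Current account = (-1007.9) + 283.8 + 55.7 + (-91.4) = -759.8
(Excluded from the current account — capital account: debt forgiveness received from foreign official creditors 22.9, capital transfers received from emigrants 22.7; financial account: domestic pension funds' purchases of foreign equities 123.4, borrowing by resident firms from foreign banks 239.3, foreign purchases of equities on the domestic stock exchange 94.8.)

-759.8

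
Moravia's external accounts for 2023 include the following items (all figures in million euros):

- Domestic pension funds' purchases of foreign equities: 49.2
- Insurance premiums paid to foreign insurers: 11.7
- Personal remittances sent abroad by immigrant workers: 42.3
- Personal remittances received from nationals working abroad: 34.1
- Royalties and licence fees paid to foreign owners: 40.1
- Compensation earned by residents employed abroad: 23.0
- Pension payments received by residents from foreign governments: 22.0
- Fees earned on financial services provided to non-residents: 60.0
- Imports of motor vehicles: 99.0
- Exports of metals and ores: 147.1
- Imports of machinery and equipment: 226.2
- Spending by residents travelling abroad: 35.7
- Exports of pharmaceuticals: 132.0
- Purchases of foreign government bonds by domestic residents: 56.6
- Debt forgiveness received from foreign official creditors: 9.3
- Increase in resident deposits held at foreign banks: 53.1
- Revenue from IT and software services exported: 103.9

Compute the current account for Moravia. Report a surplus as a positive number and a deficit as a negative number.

Goods: -226.2 + 147.1 - 99.0 + 132.0 = -46.1
Services: -11.7 - 35.7 + 60.0 + 103.9 - 40.1 = 76.4
Primary income: 23.0
Secondary income: -42.3 + 22.0 + 34.1 = 13.8
Current account = (-46.1) + 76.4 + 23.0 + 13.8 = 67.1
(Excluded from the current account — financial account: domestic pension funds' purchases of foreign equities 49.2, purchases of foreign government bonds by domestic residents 56.6, increase in resident deposits held at foreign banks 53.1; capital account: debt forgiveness received from foreign official creditors 9.3.)

67.1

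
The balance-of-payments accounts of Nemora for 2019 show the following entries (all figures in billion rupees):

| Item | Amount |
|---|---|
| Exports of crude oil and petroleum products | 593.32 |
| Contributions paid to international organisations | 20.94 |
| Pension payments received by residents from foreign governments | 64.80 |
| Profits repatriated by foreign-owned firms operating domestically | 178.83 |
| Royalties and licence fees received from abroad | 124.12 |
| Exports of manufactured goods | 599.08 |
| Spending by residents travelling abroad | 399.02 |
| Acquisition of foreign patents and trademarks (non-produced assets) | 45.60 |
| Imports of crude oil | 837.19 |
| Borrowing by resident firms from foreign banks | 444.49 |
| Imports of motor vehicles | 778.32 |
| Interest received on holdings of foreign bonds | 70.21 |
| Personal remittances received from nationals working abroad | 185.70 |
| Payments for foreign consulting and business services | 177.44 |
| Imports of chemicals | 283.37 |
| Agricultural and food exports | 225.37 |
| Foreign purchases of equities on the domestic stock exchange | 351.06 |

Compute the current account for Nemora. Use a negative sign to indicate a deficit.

-812.51

Goods: -837.19 + 599.08 - 283.37 + 225.37 - 778.32 + 593.32 = -481.11
Services: -177.44 - 399.02 + 124.12 = -452.34
Primary income: -178.83 + 70.21 = -108.62
Secondary income: 185.70 + 64.80 - 20.94 = 229.56
Current account = (-481.11) + (-452.34) + (-108.62) + 229.56 = -812.51
(Excluded from the current account — capital account: acquisition of foreign patents and trademarks (non-produced assets) 45.60; financial account: borrowing by resident firms from foreign banks 444.49, foreign purchases of equities on the domestic stock exchange 351.06.)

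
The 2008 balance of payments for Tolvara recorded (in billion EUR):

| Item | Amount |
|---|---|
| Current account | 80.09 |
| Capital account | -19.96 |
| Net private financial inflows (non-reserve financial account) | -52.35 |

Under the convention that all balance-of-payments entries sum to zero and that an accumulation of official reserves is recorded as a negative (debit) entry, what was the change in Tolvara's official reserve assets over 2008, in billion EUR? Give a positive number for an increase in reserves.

Official reserve transactions balance = -(80.09 + (-19.96) + (-52.35)) = -7.78
An accumulation of reserves is recorded as a debit (negative entry), so the change in the stock of reserves is the negative of that balance.
Change in official reserves = -(-7.78) = 7.78

7.78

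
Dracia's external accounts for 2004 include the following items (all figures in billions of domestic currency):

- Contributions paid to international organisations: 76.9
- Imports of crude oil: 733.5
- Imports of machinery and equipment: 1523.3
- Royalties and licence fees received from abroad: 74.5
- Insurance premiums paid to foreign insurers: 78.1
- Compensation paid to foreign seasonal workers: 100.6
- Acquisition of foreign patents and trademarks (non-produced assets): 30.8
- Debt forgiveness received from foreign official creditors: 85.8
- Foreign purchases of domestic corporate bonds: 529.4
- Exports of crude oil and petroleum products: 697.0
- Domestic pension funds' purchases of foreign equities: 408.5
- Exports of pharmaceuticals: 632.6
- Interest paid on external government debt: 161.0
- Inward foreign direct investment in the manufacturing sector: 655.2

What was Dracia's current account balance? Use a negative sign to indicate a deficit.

-1269.3

Goods: 697.0 + 632.6 - 1523.3 - 733.5 = -927.2
Services: 74.5 - 78.1 = -3.6
Primary income: -100.6 - 161.0 = -261.6
Secondary income: -76.9
Current account = (-927.2) + (-3.6) + (-261.6) + (-76.9) = -1269.3
(Excluded from the current account — capital account: acquisition of foreign patents and trademarks (non-produced assets) 30.8, debt forgiveness received from foreign official creditors 85.8; financial account: foreign purchases of domestic corporate bonds 529.4, domestic pension funds' purchases of foreign equities 408.5, inward foreign direct investment in the manufacturing sector 655.2.)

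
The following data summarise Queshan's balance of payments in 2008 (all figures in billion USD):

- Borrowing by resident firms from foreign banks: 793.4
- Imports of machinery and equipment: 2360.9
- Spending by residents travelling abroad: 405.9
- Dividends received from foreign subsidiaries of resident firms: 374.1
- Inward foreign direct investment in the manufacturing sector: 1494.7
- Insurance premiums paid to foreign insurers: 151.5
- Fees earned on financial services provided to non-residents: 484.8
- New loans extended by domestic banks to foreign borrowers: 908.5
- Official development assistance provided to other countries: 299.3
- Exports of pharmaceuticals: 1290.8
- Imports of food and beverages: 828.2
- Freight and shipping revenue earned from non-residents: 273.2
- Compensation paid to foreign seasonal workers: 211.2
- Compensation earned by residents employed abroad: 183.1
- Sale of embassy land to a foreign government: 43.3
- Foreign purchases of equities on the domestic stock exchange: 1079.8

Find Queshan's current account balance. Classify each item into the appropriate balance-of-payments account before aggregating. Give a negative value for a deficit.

-1651.0

Goods: -828.2 + 1290.8 - 2360.9 = -1898.3
Services: -405.9 + 273.2 + 484.8 - 151.5 = 200.6
Primary income: 183.1 - 211.2 + 374.1 = 346.0
Secondary income: -299.3
Current account = (-1898.3) + 200.6 + 346.0 + (-299.3) = -1651.0
(Excluded from the current account — financial account: borrowing by resident firms from foreign banks 793.4, inward foreign direct investment in the manufacturing sector 1494.7, new loans extended by domestic banks to foreign borrowers 908.5, foreign purchases of equities on the domestic stock exchange 1079.8; capital account: sale of embassy land to a foreign government 43.3.)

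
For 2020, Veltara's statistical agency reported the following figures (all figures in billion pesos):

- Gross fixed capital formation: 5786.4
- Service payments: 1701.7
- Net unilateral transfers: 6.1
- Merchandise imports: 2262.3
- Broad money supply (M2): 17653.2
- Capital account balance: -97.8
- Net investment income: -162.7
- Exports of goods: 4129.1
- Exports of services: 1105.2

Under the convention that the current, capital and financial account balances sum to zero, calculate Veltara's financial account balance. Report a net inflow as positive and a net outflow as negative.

-1015.9

Goods balance = 4129.1 - 2262.3 = 1866.8
Services balance = 1105.2 - 1701.7 = -596.5
Trade balance (goods + services) = 1866.8 + (-596.5) = 1270.3
Net primary income = -162.7
Net secondary income = 6.1
Current account = 1270.3 + (-162.7) + 6.1 = 1113.7
Financial account = -(1113.7 + (-97.8)) = -1015.9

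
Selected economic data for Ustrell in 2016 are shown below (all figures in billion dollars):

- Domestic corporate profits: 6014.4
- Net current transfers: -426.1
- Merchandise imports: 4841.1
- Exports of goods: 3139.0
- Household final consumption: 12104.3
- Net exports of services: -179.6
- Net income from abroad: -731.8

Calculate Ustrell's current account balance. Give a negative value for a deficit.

-3039.6

Goods balance = 3139.0 - 4841.1 = -1702.1
Services balance = -179.6
Trade balance (goods + services) = -1702.1 + (-179.6) = -1881.7
Net primary income = -731.8
Net secondary income = -426.1
Current account = -1881.7 + (-731.8) + (-426.1) = -3039.6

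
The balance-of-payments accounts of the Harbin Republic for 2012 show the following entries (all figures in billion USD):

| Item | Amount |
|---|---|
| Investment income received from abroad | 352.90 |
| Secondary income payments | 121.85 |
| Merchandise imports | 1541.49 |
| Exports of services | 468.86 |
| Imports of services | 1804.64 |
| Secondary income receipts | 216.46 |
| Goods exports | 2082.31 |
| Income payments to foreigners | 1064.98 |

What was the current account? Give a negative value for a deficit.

Goods balance = 2082.31 - 1541.49 = 540.82
Services balance = 468.86 - 1804.64 = -1335.78
Trade balance (goods + services) = 540.82 + (-1335.78) = -794.96
Net primary income = 352.90 - 1064.98 = -712.08
Net secondary income = 216.46 - 121.85 = 94.61
Current account = -794.96 + (-712.08) + 94.61 = -1412.43

-1412.43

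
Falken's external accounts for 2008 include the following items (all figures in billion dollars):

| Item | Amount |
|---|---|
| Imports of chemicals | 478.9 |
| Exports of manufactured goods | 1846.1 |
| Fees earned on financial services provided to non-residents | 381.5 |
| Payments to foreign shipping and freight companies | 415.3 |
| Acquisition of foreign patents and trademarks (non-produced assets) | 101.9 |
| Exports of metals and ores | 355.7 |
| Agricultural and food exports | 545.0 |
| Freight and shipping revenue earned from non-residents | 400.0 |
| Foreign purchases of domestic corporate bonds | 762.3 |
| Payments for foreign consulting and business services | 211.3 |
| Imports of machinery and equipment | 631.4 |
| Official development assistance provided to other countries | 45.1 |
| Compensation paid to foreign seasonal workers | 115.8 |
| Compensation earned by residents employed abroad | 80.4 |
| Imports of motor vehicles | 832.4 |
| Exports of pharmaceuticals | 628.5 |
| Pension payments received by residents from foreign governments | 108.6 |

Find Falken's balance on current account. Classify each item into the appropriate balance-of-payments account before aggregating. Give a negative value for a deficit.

1615.6

Goods: 545.0 + 355.7 + 1846.1 - 631.4 - 832.4 + 628.5 - 478.9 = 1432.6
Services: 400.0 + 381.5 - 415.3 - 211.3 = 154.9
Primary income: -115.8 + 80.4 = -35.4
Secondary income: 108.6 - 45.1 = 63.5
Current account = 1432.6 + 154.9 + (-35.4) + 63.5 = 1615.6
(Excluded from the current account — capital account: acquisition of foreign patents and trademarks (non-produced assets) 101.9; financial account: foreign purchases of domestic corporate bonds 762.3.)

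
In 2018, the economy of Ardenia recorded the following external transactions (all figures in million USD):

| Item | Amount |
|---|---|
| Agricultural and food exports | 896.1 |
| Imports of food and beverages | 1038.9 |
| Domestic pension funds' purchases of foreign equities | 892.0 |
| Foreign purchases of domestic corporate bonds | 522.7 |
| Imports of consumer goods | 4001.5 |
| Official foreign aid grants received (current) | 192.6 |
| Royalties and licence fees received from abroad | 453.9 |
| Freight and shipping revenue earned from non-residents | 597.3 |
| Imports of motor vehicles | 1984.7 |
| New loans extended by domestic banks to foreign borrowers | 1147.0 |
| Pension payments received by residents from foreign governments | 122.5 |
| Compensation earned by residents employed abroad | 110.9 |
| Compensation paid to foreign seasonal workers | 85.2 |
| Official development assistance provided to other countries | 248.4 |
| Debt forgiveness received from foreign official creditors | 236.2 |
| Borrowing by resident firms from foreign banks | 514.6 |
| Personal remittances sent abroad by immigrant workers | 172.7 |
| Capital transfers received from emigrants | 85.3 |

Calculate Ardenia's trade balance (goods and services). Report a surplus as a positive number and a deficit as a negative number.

-5077.8

Goods: -1984.7 + 896.1 - 4001.5 - 1038.9 = -6129.0
Services: 453.9 + 597.3 = 1051.2
Trade balance = -6129.0 + 1051.2 = -5077.8
(Excluded from the trade balance — financial account: domestic pension funds' purchases of foreign equities 892.0, foreign purchases of domestic corporate bonds 522.7, new loans extended by domestic banks to foreign borrowers 1147.0, borrowing by resident firms from foreign banks 514.6; secondary income: official foreign aid grants received (current) 192.6, pension payments received by residents from foreign governments 122.5, official development assistance provided to other countries 248.4, personal remittances sent abroad by immigrant workers 172.7; primary income: compensation earned by residents employed abroad 110.9, compensation paid to foreign seasonal workers 85.2; capital account: debt forgiveness received from foreign official creditors 236.2, capital transfers received from emigrants 85.3.)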